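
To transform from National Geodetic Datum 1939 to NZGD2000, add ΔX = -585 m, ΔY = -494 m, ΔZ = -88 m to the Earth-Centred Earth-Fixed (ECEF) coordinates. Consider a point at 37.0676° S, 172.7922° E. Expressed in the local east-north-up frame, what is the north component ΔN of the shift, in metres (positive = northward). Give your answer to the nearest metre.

ΔN = 242 m

The local north axis is (−sin φ cos λ, −sin φ sin λ, cos φ), giving ΔN = 349.826 − 37.360 − 70.217 = 242.25 m.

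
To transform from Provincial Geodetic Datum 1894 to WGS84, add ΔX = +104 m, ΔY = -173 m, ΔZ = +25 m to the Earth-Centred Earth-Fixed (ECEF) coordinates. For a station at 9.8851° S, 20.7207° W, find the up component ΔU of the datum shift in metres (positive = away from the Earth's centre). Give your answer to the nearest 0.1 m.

The local up (radial) axis is (cos φ cos λ, cos φ sin λ, sin φ), giving ΔU = 95.829 + 60.301 − 4.292 = 151.84 m.

ΔU = 151.8 m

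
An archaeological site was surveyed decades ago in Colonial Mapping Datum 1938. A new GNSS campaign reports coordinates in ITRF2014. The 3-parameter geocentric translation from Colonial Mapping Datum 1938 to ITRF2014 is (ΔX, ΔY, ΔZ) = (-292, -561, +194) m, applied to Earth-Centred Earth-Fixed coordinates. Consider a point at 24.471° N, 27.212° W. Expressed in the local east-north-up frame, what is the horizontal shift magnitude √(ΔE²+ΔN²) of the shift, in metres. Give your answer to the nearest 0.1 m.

657.0 m

The local east axis at (φ, λ) is (−sin λ, cos λ, 0), so ΔE = −sin(-27.212°)·(-292) + cos(-27.212°)·(-561) = -632.44 m.
The local north axis is (−sin φ cos λ, −sin φ sin λ, cos φ), giving ΔN = 107.569 − 106.266 + 176.573 = 177.88 m.
Horizontal magnitude = √(ΔE² + ΔN²) = √((-632.44)² + 177.88²) = 656.97 m.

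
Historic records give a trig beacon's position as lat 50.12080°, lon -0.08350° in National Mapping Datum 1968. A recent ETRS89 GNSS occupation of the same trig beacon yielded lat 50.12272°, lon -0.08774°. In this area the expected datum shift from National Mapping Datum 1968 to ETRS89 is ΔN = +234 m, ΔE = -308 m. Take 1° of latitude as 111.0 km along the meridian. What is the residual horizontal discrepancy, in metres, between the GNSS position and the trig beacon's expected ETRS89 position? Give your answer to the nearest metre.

Observed coordinate differences: Δφ = +0.00192°, Δλ = -0.00424°.
Converting to metres (1° lat = 111000 m, cos φ = 0.641171): observed ΔN = 213.1 m, observed ΔE = -301.8 m.
Subtracting the expected shift leaves a residual of 213.1 − (234) = -20.9 m north and -301.8 − (-308) = 6.2 m east.
Residual distance = √((-20.9)² + 6.2²) = 21.8 m.

22 m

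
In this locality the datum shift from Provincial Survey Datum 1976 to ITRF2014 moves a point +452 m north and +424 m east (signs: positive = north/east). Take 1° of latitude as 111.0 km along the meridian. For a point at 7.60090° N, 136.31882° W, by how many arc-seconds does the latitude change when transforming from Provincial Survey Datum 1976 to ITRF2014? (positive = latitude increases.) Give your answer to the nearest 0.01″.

Δφ = 14.66″

1° of latitude = 111.0 km, so Δφ = 452.0 / 111000 = 0.0040721° = 14.659″.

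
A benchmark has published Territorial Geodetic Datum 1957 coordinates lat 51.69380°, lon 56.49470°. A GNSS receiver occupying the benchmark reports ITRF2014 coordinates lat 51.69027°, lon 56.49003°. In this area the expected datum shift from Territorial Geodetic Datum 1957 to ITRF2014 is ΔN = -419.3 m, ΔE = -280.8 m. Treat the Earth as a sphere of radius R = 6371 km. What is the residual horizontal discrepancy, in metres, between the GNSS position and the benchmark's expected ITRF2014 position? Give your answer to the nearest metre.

Observed coordinate differences: Δφ = -0.00353°, Δλ = -0.00467°.
Converting to metres (1° lat = 111195 m, cos φ = 0.619864): observed ΔN = -392.5 m, observed ΔE = -321.9 m.
Subtracting the expected shift leaves a residual of -392.5 − (-419.3) = 26.8 m north and -321.9 − (-280.8) = -41.1 m east.
Residual distance = √(26.8² + (-41.1)²) = 49.0 m.

49 m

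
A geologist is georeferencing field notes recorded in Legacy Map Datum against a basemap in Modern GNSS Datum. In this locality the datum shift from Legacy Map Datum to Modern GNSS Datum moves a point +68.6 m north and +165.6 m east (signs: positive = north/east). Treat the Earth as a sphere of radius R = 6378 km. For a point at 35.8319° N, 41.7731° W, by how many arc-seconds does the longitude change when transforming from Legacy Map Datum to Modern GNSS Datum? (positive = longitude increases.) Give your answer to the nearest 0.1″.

Δλ = 6.6″

At latitude 35.8319°, cos φ = 0.810738.
One radian of longitude at latitude φ spans R cos φ, so Δλ = ΔE / (R cos φ) = 165.6 / (6378000 × 0.810738) = 3.2025e-05 rad = 6.606″.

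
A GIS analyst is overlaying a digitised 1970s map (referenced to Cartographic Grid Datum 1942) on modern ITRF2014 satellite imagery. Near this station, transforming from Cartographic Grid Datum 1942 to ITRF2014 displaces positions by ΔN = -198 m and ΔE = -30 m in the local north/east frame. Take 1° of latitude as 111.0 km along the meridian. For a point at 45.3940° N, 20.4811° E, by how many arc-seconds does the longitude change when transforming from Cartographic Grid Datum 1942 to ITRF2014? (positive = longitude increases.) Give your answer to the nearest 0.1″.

At latitude 45.3940°, cos φ = 0.702228.
1° of longitude at this latitude = 111.0 × cos φ = 77.95 km, so Δλ = -30.0 / 77947.3 = -0.0003849° = -1.386″.

Δλ = -1.4″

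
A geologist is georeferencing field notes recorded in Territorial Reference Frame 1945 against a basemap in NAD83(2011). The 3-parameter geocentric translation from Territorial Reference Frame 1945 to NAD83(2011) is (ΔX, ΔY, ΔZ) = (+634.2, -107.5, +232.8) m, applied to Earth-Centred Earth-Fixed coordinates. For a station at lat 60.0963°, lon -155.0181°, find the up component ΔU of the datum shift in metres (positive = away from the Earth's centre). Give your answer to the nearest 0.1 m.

At φ = 60.0963°, λ = -155.0181°: sin φ = 0.866865, cos φ = 0.498544, sin λ = -0.422332, cos λ = -0.906441.
ΔU = cos φ cos λ·ΔX + cos φ sin λ·ΔY + sin φ·ΔZ = (0.498544)(-0.906441)(634.2) + (0.498544)(-0.422332)(-107.5) + (0.866865)(232.8) = -62.16 m.

ΔU = -62.2 m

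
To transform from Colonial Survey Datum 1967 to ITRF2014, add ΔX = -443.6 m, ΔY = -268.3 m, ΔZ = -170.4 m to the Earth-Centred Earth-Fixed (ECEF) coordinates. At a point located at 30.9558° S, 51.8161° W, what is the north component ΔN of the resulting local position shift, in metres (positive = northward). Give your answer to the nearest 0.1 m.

At φ = -30.9558°, λ = -51.8161°: sin φ = -0.514377, cos φ = 0.857564, sin λ = -0.786031, cos λ = 0.618188.
ΔN = −sin φ cos λ·ΔX − sin φ sin λ·ΔY + cos φ·ΔZ = −(-0.514377)(0.618188)(-443.6) − (-0.514377)(-0.786031)(-268.3) + (0.857564)(-170.4) = -178.71 m.

ΔN = -178.7 m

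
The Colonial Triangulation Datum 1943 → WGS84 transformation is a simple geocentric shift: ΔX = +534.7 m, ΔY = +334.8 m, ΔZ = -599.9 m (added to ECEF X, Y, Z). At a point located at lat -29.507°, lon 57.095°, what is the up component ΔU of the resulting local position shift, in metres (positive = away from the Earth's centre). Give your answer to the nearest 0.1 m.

At φ = -29.507°, λ = 57.095°: sin φ = -0.492530, cos φ = 0.870296, sin λ = 0.839572, cos λ = 0.543248.
ΔU = cos φ cos λ·ΔX + cos φ sin λ·ΔY + sin φ·ΔZ = (0.870296)(0.543248)(534.7) + (0.870296)(0.839572)(334.8) + (-0.492530)(-599.9) = 792.90 m.

ΔU = 792.9 m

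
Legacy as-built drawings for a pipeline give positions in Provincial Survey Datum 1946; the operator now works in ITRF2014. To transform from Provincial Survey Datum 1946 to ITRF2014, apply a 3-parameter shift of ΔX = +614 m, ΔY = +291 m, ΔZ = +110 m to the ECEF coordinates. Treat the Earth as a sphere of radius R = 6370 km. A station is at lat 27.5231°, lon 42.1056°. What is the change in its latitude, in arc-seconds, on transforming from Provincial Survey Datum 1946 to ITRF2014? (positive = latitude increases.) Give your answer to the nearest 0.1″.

Δφ = -6.6″

sin φ = 0.462106, cos φ = 0.886825, sin λ = 0.670499, cos λ = 0.741910.
North component: ΔN = −sin φ cos λ·ΔX − sin φ sin λ·ΔY + cos φ·ΔZ = −(0.462106)(0.741910)(614) − (0.462106)(0.670499)(291) + (0.886825)(110) = -203.12 m.
1° of latitude spans πR/180 = 111177 m, so Δφ = -203.12 / 111177 × 3600 = -6.577″.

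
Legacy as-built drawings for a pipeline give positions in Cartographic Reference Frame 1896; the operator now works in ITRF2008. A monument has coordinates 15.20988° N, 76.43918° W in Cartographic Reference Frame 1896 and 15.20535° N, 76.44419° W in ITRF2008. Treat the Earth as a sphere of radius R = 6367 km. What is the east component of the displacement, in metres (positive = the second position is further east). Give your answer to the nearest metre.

Δφ = 15.20535° − 15.20988° = -0.00453°; Δλ = -76.44419° − -76.43918° = -0.00501°.
1° along a meridian = πR/180 = 111125 m.
ΔN = Δφ × 111125 = -503.4 m; ΔE = Δλ × 111125 × cos(15.20988°) = -0.00501 × 111125 × 0.964971 = -537.2 m.

ΔE = -537 m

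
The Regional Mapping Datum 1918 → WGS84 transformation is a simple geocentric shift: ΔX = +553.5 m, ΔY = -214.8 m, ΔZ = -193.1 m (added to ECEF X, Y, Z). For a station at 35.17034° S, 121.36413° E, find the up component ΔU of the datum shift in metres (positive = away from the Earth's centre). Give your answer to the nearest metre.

ΔU = -274 m

At φ = -35.17034°, λ = 121.36413°: sin φ = -0.576009, cos φ = 0.817443, sin λ = 0.853877, cos λ = -0.520475.
ΔU = cos φ cos λ·ΔX + cos φ sin λ·ΔY + sin φ·ΔZ = (0.817443)(-0.520475)(553.5) + (0.817443)(0.853877)(-214.8) + (-0.576009)(-193.1) = -274.19 m.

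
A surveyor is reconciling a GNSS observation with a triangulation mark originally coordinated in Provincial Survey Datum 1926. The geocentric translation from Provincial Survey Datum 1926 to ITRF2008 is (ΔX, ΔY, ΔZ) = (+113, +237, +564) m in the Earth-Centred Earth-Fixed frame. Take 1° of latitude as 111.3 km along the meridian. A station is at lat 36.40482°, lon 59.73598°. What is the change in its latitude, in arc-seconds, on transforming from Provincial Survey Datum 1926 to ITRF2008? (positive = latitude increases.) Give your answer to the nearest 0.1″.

sin φ = 0.593487, cos φ = 0.804844, sin λ = 0.863712, cos λ = 0.503985.
North component: ΔN = −sin φ cos λ·ΔX − sin φ sin λ·ΔY + cos φ·ΔZ = −(0.593487)(0.503985)(113) − (0.593487)(0.863712)(237) + (0.804844)(564) = 298.65 m.
1° of latitude spans 111300 m, so Δφ = 298.65 / 111300 × 3600 = 9.660″.

Δφ = 9.7″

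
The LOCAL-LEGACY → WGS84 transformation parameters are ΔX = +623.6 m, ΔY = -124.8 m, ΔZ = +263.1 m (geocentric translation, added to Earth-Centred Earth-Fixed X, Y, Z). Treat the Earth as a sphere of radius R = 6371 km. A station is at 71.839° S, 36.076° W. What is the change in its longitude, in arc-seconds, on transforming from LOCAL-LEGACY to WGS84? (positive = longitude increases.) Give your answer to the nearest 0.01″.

Δλ = 27.67″

sin φ = -0.950184, cos φ = 0.311688, sin λ = -0.588858, cos λ = 0.808237.
East component: ΔE = −sin λ·ΔX + cos λ·ΔY = −(-0.588858)(623.6) + (0.808237)(-124.8) = 266.34 m.
1° of latitude spans πR/180 = 111195 m; at latitude φ, 1° of longitude spans that × cos φ = 34658.1 m, so Δλ = 266.34 / 34658.1 × 3600 = 27.666″.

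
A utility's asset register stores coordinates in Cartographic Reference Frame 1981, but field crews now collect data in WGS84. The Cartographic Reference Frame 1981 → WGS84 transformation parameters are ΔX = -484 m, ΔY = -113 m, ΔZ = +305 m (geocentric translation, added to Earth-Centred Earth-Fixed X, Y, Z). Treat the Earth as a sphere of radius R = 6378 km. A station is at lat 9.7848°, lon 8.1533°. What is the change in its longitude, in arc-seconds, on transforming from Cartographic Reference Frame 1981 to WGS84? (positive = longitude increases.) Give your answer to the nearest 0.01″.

Δλ = -1.42″

sin φ = 0.169948, cos φ = 0.985453, sin λ = 0.141822, cos λ = 0.989892.
East component: ΔE = −sin λ·ΔX + cos λ·ΔY = −(0.141822)(-484) + (0.989892)(-113) = -43.22 m.
1° of latitude spans πR/180 = 111317 m; at latitude φ, 1° of longitude spans that × cos φ = 109697.8 m, so Δλ = -43.22 / 109697.8 × 3600 = -1.418″.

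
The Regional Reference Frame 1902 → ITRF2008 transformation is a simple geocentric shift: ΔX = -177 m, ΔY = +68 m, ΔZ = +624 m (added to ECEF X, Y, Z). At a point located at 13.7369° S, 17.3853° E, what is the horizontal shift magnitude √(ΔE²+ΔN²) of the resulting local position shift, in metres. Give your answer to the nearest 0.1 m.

582.9 m

At φ = -13.7369°, λ = 17.3853°: sin φ = -0.237464, cos φ = 0.971396, sin λ = 0.298796, cos λ = 0.954317.
ΔE = −sin λ·ΔX + cos λ·ΔY = −(0.298796)·(-177) + (0.954317)·(68) = 117.78 m.
ΔN = −sin φ cos λ·ΔX − sin φ sin λ·ΔY + cos φ·ΔZ = −(-0.237464)(0.954317)(-177) − (-0.237464)(0.298796)(68) + (0.971396)(624) = 570.87 m.
Horizontal magnitude = √(ΔE² + ΔN²) = √(117.78² + 570.87²) = 582.89 m.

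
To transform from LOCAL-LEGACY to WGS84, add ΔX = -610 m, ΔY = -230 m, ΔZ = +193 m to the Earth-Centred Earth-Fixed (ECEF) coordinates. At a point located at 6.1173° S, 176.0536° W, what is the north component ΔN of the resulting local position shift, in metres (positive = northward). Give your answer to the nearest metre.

At φ = -6.1173°, λ = -176.0536°: sin φ = -0.106564, cos φ = 0.994306, sin λ = -0.068823, cos λ = -0.997629.
ΔN = −sin φ cos λ·ΔX − sin φ sin λ·ΔY + cos φ·ΔZ = −(-0.106564)(-0.997629)(-610) − (-0.106564)(-0.068823)(-230) + (0.994306)(193) = 258.44 m.

ΔN = 258 m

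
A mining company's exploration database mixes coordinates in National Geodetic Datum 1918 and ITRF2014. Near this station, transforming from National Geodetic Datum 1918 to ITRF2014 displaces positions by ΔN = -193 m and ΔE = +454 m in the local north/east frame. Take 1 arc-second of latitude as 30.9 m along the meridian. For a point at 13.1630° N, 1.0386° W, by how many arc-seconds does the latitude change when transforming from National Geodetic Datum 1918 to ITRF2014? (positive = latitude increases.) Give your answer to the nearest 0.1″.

1″ of latitude = 30.90 m, so Δφ = -193.0 / 30.90 = -6.246″.

Δφ = -6.2″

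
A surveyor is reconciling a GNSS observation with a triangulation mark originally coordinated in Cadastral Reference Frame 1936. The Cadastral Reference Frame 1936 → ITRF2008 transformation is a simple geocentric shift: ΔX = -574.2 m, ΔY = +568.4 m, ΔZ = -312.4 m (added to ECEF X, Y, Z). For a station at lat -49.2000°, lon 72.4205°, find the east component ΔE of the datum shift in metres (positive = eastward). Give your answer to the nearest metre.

ΔE = 719 m

The local east axis at (φ, λ) is (−sin λ, cos λ, 0), so ΔE = −sin(72.4205°)·(-574.2) + cos(72.4205°)·568.4 = 719.06 m.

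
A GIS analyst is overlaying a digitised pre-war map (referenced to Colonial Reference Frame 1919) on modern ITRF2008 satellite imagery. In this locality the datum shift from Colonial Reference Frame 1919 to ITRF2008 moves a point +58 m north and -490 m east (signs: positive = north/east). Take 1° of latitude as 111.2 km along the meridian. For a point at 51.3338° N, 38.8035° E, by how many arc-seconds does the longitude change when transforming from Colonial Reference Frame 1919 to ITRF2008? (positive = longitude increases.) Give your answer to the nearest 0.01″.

Δλ = -25.39″

At latitude 51.3338°, cos φ = 0.624782.
1° of longitude at this latitude = 111.2 × cos φ = 69.48 km, so Δλ = -490.0 / 69475.8 = -0.0070528° = -25.390″.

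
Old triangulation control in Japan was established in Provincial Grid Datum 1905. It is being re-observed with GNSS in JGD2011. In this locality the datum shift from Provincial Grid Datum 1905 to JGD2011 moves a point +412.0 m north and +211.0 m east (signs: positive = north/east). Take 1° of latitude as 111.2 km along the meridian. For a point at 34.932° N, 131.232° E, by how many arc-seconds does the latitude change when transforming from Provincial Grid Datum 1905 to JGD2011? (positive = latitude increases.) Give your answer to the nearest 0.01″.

1° of latitude = 111.2 km, so Δφ = 412.0 / 111200 = 0.0037050° = 13.338″.

Δφ = 13.34″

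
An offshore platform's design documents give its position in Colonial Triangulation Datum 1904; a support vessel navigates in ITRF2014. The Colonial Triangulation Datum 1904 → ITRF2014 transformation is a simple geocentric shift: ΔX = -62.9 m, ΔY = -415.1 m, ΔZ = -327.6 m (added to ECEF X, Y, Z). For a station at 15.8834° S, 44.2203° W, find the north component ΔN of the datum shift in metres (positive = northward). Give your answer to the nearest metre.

The local north axis is (−sin φ cos λ, −sin φ sin λ, cos φ), giving ΔN = -12.337 + 79.230 − 315.092 = -248.20 m.

ΔN = -248 m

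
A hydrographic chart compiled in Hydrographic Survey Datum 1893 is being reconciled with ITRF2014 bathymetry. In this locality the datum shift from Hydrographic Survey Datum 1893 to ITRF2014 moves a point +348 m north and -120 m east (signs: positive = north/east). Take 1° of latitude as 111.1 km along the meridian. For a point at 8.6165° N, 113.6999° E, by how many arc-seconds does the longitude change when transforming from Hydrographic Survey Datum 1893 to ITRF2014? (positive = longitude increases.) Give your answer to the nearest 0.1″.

At latitude 8.6165°, cos φ = 0.988713.
1° of longitude at this latitude = 111.1 × cos φ = 109.85 km, so Δλ = -120.0 / 109846.0 = -0.0010924° = -3.933″.

Δλ = -3.9″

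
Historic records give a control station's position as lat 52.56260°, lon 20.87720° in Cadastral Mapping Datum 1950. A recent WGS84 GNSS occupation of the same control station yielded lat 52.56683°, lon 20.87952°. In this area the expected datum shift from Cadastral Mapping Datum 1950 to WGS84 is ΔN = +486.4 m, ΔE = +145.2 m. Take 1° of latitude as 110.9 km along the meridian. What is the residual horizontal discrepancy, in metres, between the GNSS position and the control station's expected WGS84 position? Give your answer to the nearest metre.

Observed coordinate differences: Δφ = +0.00423°, Δλ = +0.00232°.
Converting to metres (1° lat = 110900 m, cos φ = 0.607894): observed ΔN = 469.1 m, observed ΔE = 156.4 m.
Subtracting the expected shift leaves a residual of 469.1 − (486.4) = -17.3 m north and 156.4 − (145.2) = 11.2 m east.
Residual distance = √((-17.3)² + 11.2²) = 20.6 m.

21 m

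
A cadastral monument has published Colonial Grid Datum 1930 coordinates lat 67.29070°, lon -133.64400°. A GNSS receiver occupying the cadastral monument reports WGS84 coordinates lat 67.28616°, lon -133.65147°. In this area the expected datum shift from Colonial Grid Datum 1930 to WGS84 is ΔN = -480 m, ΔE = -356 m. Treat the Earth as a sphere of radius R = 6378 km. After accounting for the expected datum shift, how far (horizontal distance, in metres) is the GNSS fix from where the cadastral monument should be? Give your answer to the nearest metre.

43 m

Observed coordinate differences: Δφ = -0.00454°, Δλ = -0.00747°.
Converting to metres (1° lat = 111317 m, cos φ = 0.386056): observed ΔN = -505.4 m, observed ΔE = -321.0 m.
Subtracting the expected shift leaves a residual of -505.4 − (-480) = -25.4 m north and -321.0 − (-356) = 35.0 m east.
Residual distance = √((-25.4)² + 35.0²) = 43.2 m.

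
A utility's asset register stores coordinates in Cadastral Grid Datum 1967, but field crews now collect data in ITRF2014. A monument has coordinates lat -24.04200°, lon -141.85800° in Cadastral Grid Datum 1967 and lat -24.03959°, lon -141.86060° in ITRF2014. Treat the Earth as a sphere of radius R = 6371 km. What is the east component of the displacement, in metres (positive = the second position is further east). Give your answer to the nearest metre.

ΔE = -264 m

Δφ = -24.03959° − -24.04200° = +0.00241°; Δλ = -141.86060° − -141.85800° = -0.00260°.
1° along a meridian = πR/180 = 111195 m.
ΔN = Δφ × 111195 = 268.0 m; ΔE = Δλ × 111195 × cos(-24.04200°) = -0.00260 × 111195 × 0.913247 = -264.0 m.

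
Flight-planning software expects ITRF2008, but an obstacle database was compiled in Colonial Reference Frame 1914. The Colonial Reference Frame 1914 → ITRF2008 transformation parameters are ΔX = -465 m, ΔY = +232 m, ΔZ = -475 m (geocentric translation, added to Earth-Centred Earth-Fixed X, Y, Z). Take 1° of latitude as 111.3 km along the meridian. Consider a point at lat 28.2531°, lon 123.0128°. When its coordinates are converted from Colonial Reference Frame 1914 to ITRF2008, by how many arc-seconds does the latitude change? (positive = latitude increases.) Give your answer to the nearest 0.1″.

Δφ = -20.4″

sin φ = 0.473367, cos φ = 0.880865, sin λ = 0.838549, cos λ = -0.544826.
North component: ΔN = −sin φ cos λ·ΔX − sin φ sin λ·ΔY + cos φ·ΔZ = −(0.473367)(-0.544826)(-465) − (0.473367)(0.838549)(232) + (0.880865)(-475) = -630.43 m.
1° of latitude spans 111300 m, so Δφ = -630.43 / 111300 × 3600 = -20.391″.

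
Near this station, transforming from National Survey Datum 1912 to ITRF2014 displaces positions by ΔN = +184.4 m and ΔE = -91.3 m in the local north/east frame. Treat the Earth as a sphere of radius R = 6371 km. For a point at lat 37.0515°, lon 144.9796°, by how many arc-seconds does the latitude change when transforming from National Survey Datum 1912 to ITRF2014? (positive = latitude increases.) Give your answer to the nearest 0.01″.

Δφ = 5.97″

On a sphere of radius R, 1 rad of latitude = R, so Δφ = ΔN / R = 184.4 / 6371000 = 2.8944e-05 rad = 5.970″.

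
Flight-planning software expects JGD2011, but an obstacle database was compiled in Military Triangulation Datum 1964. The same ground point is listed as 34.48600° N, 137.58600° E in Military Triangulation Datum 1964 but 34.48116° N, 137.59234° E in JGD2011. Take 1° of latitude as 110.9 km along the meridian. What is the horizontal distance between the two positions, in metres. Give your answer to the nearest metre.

Δφ = 34.48116° − 34.48600° = -0.00484°; Δλ = 137.59234° − 137.58600° = +0.00634°.
ΔN = Δφ × 110900 = -536.8 m; ΔE = Δλ × 110900 × cos(34.48600°) = +0.00634 × 110900 × 0.824265 = 579.5 m.
Distance = √(ΔE² + ΔN²) = √(579.5² + (-536.8)²) = 789.9 m.

790 m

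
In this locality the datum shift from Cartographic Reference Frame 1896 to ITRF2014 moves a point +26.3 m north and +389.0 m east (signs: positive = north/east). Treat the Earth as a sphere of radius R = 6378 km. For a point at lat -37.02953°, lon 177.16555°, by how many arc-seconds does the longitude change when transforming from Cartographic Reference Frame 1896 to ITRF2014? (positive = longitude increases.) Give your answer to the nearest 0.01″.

Δλ = 15.76″

At latitude -37.02953°, cos φ = 0.798325.
One radian of longitude at latitude φ spans R cos φ, so Δλ = ΔE / (R cos φ) = 389.0 / (6378000 × 0.798325) = 7.6399e-05 rad = 15.758″.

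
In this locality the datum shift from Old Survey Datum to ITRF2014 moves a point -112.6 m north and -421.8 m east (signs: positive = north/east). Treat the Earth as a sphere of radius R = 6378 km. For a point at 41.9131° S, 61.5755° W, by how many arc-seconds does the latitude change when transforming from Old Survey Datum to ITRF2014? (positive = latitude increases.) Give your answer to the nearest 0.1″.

Δφ = -3.6″

On a sphere of radius R, 1 rad of latitude = R, so Δφ = ΔN / R = -112.6 / 6378000 = -1.7654e-05 rad = -3.641″.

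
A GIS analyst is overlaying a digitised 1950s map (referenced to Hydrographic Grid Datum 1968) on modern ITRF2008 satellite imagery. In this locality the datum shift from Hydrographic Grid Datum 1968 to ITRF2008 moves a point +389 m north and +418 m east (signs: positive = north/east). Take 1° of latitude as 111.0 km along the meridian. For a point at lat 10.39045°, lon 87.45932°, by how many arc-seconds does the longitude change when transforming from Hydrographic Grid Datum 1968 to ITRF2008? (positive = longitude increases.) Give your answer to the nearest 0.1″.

Δλ = 13.8″

At latitude 10.39045°, cos φ = 0.983602.
1° of longitude at this latitude = 111.0 × cos φ = 109.18 km, so Δλ = 418.0 / 109179.8 = 0.0038285° = 13.783″.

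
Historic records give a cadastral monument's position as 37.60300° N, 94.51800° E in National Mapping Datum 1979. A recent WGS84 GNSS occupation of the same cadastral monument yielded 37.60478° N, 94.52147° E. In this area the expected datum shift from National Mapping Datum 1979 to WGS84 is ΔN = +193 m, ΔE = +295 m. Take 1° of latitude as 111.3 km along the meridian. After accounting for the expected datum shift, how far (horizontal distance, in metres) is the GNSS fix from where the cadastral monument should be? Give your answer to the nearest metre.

12 m

Observed coordinate differences: Δφ = +0.00178°, Δλ = +0.00347°.
Converting to metres (1° lat = 111300 m, cos φ = 0.792258): observed ΔN = 198.1 m, observed ΔE = 306.0 m.
Subtracting the expected shift leaves a residual of 198.1 − (193) = 5.1 m north and 306.0 − (295) = 11.0 m east.
Residual distance = √(5.1² + 11.0²) = 12.1 m.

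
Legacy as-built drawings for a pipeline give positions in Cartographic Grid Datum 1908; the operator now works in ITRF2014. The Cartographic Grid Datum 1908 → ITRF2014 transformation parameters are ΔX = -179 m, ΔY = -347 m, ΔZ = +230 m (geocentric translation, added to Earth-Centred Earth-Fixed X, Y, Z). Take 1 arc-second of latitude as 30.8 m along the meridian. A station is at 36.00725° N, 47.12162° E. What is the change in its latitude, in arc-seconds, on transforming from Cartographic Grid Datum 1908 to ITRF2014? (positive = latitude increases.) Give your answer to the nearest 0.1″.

Δφ = 13.2″

sin φ = 0.587888, cos φ = 0.808943, sin λ = 0.732800, cos λ = 0.680444.
North component: ΔN = −sin φ cos λ·ΔX − sin φ sin λ·ΔY + cos φ·ΔZ = −(0.587888)(0.680444)(-179) − (0.587888)(0.732800)(-347) + (0.808943)(230) = 407.15 m.
1° of latitude spans 3600 × 30.80 = 110880 m, so Δφ = 407.15 / 110880 × 3600 = 13.219″.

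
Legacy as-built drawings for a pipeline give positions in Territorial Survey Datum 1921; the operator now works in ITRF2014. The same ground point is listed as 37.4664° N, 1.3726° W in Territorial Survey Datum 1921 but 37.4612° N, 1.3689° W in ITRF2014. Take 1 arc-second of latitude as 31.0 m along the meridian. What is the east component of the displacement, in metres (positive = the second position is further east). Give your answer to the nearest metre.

ΔE = 328 m

Δφ = 37.4612° − 37.4664° = -0.0052°; Δλ = -1.3689° − -1.3726° = +0.0037°.
1° of latitude = 3600 × 31.00 = 111600 m.
ΔN = Δφ × 111600 = -580.3 m; ΔE = Δλ × 111600 × cos(37.4664°) = +0.0037 × 111600 × 0.793710 = 327.7 m.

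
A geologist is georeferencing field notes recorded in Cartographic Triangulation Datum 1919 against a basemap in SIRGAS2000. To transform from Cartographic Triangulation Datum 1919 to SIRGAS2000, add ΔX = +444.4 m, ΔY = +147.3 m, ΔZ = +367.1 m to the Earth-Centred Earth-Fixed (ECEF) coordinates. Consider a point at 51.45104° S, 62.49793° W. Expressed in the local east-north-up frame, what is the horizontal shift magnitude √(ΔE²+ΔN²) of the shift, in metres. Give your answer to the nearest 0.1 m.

The local east axis at (φ, λ) is (−sin λ, cos λ, 0), so ΔE = −sin(-62.49793°)·444.4 + cos(-62.49793°)·147.3 = 462.20 m.
The local north axis is (−sin φ cos λ, −sin φ sin λ, cos φ), giving ΔN = 160.494 − 102.182 + 228.771 = 287.08 m.
Horizontal magnitude = √(ΔE² + ΔN²) = √(462.20² + 287.08²) = 544.10 m.

544.1 m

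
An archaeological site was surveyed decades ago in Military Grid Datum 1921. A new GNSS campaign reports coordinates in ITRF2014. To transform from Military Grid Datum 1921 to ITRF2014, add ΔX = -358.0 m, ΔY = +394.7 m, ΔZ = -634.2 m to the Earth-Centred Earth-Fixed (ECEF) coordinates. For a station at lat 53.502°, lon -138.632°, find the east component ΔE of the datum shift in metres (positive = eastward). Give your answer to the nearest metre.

At φ = 53.502°, λ = -138.632°: sin φ = 0.803878, cos φ = 0.594795, sin λ = -0.660893, cos λ = -0.750480.
ΔE = −sin λ·ΔX + cos λ·ΔY = −(-0.660893)·(-358.0) + (-0.750480)·(394.7) = -532.81 m.

ΔE = -533 m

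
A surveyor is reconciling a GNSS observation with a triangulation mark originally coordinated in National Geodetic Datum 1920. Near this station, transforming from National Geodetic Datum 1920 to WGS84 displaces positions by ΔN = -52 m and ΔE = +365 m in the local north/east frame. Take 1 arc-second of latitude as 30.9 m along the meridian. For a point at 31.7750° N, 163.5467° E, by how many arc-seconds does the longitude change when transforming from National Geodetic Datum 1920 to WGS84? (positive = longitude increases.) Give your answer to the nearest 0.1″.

At latitude 31.7750°, cos φ = 0.850123.
1″ of longitude at this latitude = 30.90 × cos φ = 26.2688 m, so Δλ = 365.0 / 26.2688 = 13.895″.

Δλ = 13.9″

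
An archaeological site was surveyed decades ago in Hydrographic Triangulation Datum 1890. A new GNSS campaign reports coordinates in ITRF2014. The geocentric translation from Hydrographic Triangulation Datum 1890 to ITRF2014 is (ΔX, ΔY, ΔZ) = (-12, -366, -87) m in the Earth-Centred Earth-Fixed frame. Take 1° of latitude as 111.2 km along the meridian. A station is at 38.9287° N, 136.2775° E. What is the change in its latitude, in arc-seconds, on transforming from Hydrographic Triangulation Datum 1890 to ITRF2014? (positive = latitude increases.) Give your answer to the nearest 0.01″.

sin φ = 0.628353, cos φ = 0.777928, sin λ = 0.691166, cos λ = -0.722696.
North component: ΔN = −sin φ cos λ·ΔX − sin φ sin λ·ΔY + cos φ·ΔZ = −(0.628353)(-0.722696)(-12) − (0.628353)(0.691166)(-366) + (0.777928)(-87) = 85.82 m.
1° of latitude spans 111200 m, so Δφ = 85.82 / 111200 × 3600 = 2.778″.

Δφ = 2.78″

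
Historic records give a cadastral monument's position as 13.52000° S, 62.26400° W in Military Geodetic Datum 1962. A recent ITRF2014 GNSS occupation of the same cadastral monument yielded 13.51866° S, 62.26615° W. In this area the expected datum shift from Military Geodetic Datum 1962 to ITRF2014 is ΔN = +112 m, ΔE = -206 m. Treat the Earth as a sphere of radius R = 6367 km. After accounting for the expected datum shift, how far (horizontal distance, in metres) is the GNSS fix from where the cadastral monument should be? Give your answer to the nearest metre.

45 m

Observed coordinate differences: Δφ = +0.00134°, Δλ = -0.00215°.
Converting to metres (1° lat = 111125 m, cos φ = 0.972288): observed ΔN = 148.9 m, observed ΔE = -232.3 m.
Subtracting the expected shift leaves a residual of 148.9 − (112) = 36.9 m north and -232.3 − (-206) = -26.3 m east.
Residual distance = √(36.9² + (-26.3)²) = 45.3 m.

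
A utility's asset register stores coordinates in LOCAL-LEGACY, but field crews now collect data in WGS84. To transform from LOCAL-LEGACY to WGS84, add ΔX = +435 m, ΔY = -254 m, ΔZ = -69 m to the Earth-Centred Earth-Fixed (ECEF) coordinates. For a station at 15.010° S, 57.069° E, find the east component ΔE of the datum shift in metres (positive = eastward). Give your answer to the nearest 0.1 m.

At φ = -15.010°, λ = 57.069°: sin φ = -0.258988, cos φ = 0.965881, sin λ = 0.839326, cos λ = 0.543629.
ΔE = −sin λ·ΔX + cos λ·ΔY = −(0.839326)·(435) + (0.543629)·(-254) = -503.19 m.

ΔE = -503.2 m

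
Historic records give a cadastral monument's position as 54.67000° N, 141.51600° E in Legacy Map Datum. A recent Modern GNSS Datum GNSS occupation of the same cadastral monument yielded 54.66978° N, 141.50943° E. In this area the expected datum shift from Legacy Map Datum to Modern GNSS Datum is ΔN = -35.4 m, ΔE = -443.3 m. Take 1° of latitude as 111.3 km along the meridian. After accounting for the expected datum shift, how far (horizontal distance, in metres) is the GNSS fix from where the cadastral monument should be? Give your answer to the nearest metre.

23 m

Observed coordinate differences: Δφ = -0.00022°, Δλ = -0.00657°.
Converting to metres (1° lat = 111300 m, cos φ = 0.578285): observed ΔN = -24.5 m, observed ΔE = -422.9 m.
Subtracting the expected shift leaves a residual of -24.5 − (-35.4) = 10.9 m north and -422.9 − (-443.3) = 20.4 m east.
Residual distance = √(10.9² + 20.4²) = 23.2 m.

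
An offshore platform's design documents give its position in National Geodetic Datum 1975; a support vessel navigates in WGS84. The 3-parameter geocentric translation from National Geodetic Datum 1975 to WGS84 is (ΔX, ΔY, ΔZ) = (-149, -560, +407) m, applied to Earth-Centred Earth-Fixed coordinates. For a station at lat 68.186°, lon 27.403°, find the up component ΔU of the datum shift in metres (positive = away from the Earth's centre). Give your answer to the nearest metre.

At φ = 68.186°, λ = 27.403°: sin φ = 0.928395, cos φ = 0.371595, sin λ = 0.460246, cos λ = 0.887791.
ΔU = cos φ cos λ·ΔX + cos φ sin λ·ΔY + sin φ·ΔZ = (0.371595)(0.887791)(-149) + (0.371595)(0.460246)(-560) + (0.928395)(407) = 232.93 m.

ΔU = 233 m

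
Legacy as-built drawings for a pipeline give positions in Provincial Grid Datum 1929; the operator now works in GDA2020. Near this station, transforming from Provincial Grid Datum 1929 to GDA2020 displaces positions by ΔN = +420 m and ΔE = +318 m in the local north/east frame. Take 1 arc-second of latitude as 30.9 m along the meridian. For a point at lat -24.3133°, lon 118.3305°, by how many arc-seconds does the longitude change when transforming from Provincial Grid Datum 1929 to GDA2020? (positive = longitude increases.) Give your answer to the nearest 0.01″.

Δλ = 11.29″

At latitude -24.3133°, cos φ = 0.911308.
1″ of longitude at this latitude = 30.90 × cos φ = 28.1594 m, so Δλ = 318.0 / 28.1594 = 11.293″.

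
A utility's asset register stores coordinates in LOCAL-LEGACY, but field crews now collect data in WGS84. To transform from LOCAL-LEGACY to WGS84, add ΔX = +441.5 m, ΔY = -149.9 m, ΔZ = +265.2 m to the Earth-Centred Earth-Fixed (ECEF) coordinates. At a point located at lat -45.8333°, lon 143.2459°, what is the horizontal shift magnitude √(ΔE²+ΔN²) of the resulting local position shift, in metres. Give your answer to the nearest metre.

196 m

The local east axis at (φ, λ) is (−sin λ, cos λ, 0), so ΔE = −sin(143.2459°)·441.5 + cos(143.2459°)·(-149.9) = -144.08 m.
The local north axis is (−sin φ cos λ, −sin φ sin λ, cos φ), giving ΔN = -253.739 − 64.341 + 184.778 = -133.30 m.
Horizontal magnitude = √(ΔE² + ΔN²) = √((-144.08)² + (-133.30)²) = 196.29 m.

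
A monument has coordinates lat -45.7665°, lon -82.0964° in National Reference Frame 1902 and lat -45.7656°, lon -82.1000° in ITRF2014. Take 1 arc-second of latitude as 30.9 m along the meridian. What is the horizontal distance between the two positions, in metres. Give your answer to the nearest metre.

297 m

Δφ = -45.7656° − -45.7665° = +0.0009°; Δλ = -82.1000° − -82.0964° = -0.0036°.
1° of latitude = 3600 × 30.90 = 111240 m.
ΔN = Δφ × 111240 = 100.1 m; ΔE = Δλ × 111240 × cos(-45.7665°) = -0.0036 × 111240 × 0.697584 = -279.4 m.
Distance = √(ΔE² + ΔN²) = √((-279.4)² + 100.1²) = 296.8 m.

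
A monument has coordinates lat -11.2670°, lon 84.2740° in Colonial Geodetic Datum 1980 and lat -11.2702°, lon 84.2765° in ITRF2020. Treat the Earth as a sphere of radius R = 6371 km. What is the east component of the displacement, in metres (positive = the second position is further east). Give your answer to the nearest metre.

ΔE = 273 m

Δφ = -11.2702° − -11.2670° = -0.0032°; Δλ = 84.2765° − 84.2740° = +0.0025°.
1° along a meridian = πR/180 = 111195 m.
ΔN = Δφ × 111195 = -355.8 m; ΔE = Δλ × 111195 × cos(-11.2670°) = +0.0025 × 111195 × 0.980727 = 272.6 m.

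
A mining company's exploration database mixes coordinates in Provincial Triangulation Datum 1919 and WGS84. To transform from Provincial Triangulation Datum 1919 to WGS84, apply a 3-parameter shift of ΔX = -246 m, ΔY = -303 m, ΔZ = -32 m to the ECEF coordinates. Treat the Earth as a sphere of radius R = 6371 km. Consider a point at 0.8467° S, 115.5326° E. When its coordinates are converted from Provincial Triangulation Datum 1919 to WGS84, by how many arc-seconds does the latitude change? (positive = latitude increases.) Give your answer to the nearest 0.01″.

sin φ = -0.014777, cos φ = 0.999891, sin λ = 0.902340, cos λ = -0.431025.
North component: ΔN = −sin φ cos λ·ΔX − sin φ sin λ·ΔY + cos φ·ΔZ = −(-0.014777)(-0.431025)(-246) − (-0.014777)(0.902340)(-303) + (0.999891)(-32) = -34.47 m.
1° of latitude spans πR/180 = 111195 m, so Δφ = -34.47 / 111195 × 3600 = -1.116″.

Δφ = -1.12″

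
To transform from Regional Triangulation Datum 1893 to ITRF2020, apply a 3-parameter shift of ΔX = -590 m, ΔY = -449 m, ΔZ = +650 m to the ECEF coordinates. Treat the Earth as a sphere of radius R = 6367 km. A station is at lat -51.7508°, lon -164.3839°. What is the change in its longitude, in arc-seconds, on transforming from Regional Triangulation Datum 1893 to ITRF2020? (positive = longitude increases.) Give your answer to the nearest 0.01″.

Δλ = 14.32″

sin φ = -0.785326, cos φ = 0.619083, sin λ = -0.269190, cos λ = -0.963087.
East component: ΔE = −sin λ·ΔX + cos λ·ΔY = −(-0.269190)(-590) + (-0.963087)(-449) = 273.60 m.
1° of latitude spans πR/180 = 111125 m; at latitude φ, 1° of longitude spans that × cos φ = 68795.7 m, so Δλ = 273.60 / 68795.7 × 3600 = 14.317″.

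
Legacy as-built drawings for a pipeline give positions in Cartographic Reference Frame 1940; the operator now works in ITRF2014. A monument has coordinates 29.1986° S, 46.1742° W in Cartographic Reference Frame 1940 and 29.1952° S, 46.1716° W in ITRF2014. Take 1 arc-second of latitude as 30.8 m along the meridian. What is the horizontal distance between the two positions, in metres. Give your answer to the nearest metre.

453 m

Δφ = -29.1952° − -29.1986° = +0.0034°; Δλ = -46.1716° − -46.1742° = +0.0026°.
1° of latitude = 3600 × 30.80 = 110880 m.
ΔN = Δφ × 110880 = 377.0 m; ΔE = Δλ × 110880 × cos(-29.1986°) = +0.0026 × 110880 × 0.872934 = 251.7 m.
Distance = √(ΔE² + ΔN²) = √(251.7² + 377.0²) = 453.3 m.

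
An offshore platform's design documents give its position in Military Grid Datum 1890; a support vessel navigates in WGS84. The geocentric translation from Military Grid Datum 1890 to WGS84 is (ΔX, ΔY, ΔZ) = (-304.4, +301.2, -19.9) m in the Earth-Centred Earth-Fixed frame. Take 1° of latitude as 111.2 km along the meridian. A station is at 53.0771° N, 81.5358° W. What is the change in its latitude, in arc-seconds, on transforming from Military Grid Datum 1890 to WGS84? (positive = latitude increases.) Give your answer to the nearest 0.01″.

Δφ = 8.48″

sin φ = 0.799445, cos φ = 0.600740, sin λ = -0.989108, cos λ = 0.147191.
North component: ΔN = −sin φ cos λ·ΔX − sin φ sin λ·ΔY + cos φ·ΔZ = −(0.799445)(0.147191)(-304.4) − (0.799445)(-0.989108)(301.2) + (0.600740)(-19.9) = 262.03 m.
1° of latitude spans 111200 m, so Δφ = 262.03 / 111200 × 3600 = 8.483″.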